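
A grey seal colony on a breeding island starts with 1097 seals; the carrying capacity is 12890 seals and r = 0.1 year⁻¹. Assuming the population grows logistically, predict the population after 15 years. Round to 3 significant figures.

3790 seals

A = (K − N₀)/N₀ = (12890 − 1097)/1097 = 10.75.
N(t) = K/(1 + A·e^(−rt)) = 12890/(1 + 10.75×e^(−0.1×15)).
e^(−1.5) = 0.22313; denominator = 1 + 10.75×0.22313 = 3.3987.
N = 12890/3.3987 = 3792.63.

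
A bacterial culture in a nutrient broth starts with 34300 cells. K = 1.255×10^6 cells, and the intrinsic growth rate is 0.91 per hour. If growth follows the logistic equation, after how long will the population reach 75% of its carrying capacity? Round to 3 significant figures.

5.13 hours

A = (K − N₀)/N₀ = (1.255×10^6 − 34300)/34300 = 35.589.
Solve 1.255×10^6/(1 + 35.589·e^(−0.91t)) = 941250: 1 + 35.589·e^(−0.91t) = 1.3333, so e^(−0.91t) = 0.00936621.
−0.91·t = ln(0.00936621) = -4.6706, so t = 4.6706/0.91 = 5.1326.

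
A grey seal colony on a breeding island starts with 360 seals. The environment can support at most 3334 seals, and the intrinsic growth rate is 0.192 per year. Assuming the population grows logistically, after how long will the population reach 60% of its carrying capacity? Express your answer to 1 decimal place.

A = (K − N₀)/N₀ = (3334 − 360)/360 = 8.2611.
Solve 3334/(1 + 8.2611·e^(−0.192t)) = 2000.4: 1 + 8.2611·e^(−0.192t) = 1.6667, so e^(−0.192t) = 0.0806994.
−0.192·t = ln(0.0806994) = -2.517, so t = 2.517/0.192 = 13.11.

13.1 years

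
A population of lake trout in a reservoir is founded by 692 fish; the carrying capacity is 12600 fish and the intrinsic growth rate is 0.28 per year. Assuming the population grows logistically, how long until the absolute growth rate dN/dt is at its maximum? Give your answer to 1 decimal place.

Logistic growth is fastest at N = K/2 = 6300.
A = (K − N₀)/N₀ = 17.208. Set K/(1 + A·e^(−rt)) = K/2 → A·e^(−rt) = 1.
e^(−0.28t) = 1/17.208 = 0.0581122, so t = ln(17.208)/0.28 = 2.8454/0.28 = 10.162.

10.2 years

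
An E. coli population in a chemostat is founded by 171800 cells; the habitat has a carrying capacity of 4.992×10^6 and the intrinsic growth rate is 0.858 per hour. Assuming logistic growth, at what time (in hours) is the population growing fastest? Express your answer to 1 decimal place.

Logistic growth is fastest at N = K/2 = 2.496×10^6.
A = (K − N₀)/N₀ = 28.057. Set K/(1 + A·e^(−rt)) = K/2 → A·e^(−rt) = 1.
e^(−0.858t) = 1/28.057 = 0.0356417, so t = ln(28.057)/0.858 = 3.3342/0.858 = 3.8861.

3.9 hours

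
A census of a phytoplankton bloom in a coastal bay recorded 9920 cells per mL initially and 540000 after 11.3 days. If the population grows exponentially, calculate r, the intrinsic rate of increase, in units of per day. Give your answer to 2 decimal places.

0.35 per day

From N(t) = N₀·e^(rt): e^(r·11.3) = 540000/9920 = 54.435.
r·11.3 = ln(54.435) = 3.997, so r = 3.997/11.3 = 0.35372.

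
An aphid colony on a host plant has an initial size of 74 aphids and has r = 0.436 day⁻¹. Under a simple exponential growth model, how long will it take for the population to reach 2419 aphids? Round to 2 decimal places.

8.00 days

Set N₀·e^(rt) = 2419: e^(0.436·t) = 2419/74 = 32.689.
0.436·t = ln(32.689) = 3.487, so t = 3.487/0.436 = 7.9978.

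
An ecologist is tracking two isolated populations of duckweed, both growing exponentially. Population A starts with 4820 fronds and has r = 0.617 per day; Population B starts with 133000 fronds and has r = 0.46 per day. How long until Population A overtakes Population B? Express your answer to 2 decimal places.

Set 4820·e^(0.617t) = 133000·e^(0.46t).
e^((0.617 − 0.46)t) = 133000/4820 → e^(0.157·t) = 27.593.
0.157·t = ln(27.593) = 3.3176, so t = 3.3176/0.157 = 21.131.

21.13 days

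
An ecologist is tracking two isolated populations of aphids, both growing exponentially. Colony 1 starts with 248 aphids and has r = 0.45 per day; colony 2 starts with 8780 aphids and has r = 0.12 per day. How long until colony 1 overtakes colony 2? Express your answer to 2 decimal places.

10.81 days

Set 248·e^(0.45t) = 8780·e^(0.12t).
e^((0.45 − 0.12)t) = 8780/248 → e^(0.33·t) = 35.403.
0.33·t = ln(35.403) = 3.5668, so t = 3.5668/0.33 = 10.808.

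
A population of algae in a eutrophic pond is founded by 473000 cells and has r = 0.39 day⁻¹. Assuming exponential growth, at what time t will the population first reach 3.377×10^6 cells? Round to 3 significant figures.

Set N₀·e^(rt) = 3.377×10^6: e^(0.39·t) = 3.377×10^6/473000 = 7.1395.
0.39·t = ln(7.1395) = 1.9656, so t = 1.9656/0.39 = 5.0401.

5.04 days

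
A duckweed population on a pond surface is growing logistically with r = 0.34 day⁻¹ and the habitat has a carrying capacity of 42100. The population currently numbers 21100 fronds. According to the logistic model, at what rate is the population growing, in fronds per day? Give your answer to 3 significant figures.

3580 fronds per day

dN/dt = rN(1 − N/K) = 0.34 × 21100 × (1 − 21100/42100).
1 − 21100/42100 = 0.49881; dN/dt = 0.34 × 21100 × 0.49881 = 3578.5.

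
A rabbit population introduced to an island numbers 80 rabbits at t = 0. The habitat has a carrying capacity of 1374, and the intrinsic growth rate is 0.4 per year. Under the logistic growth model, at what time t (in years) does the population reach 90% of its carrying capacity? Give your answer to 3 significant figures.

A = (K − N₀)/N₀ = (1374 − 80)/80 = 16.175.
Solve 1374/(1 + 16.175·e^(−0.4t)) = 1236.6: 1 + 16.175·e^(−0.4t) = 1.1111, so e^(−0.4t) = 0.00686931.
−0.4·t = ln(0.00686931) = -4.9807, so t = 4.9807/0.4 = 12.452.

12.5 years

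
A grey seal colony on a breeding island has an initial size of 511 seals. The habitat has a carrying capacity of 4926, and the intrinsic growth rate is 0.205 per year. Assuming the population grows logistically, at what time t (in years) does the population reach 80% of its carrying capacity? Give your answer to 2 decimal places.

A = (K − N₀)/N₀ = (4926 − 511)/511 = 8.6399.
Solve 4926/(1 + 8.6399·e^(−0.205t)) = 3940.8: 1 + 8.6399·e^(−0.205t) = 1.25, so e^(−0.205t) = 0.0289354.
−0.205·t = ln(0.0289354) = -3.5427, so t = 3.5427/0.205 = 17.281.

17.28 years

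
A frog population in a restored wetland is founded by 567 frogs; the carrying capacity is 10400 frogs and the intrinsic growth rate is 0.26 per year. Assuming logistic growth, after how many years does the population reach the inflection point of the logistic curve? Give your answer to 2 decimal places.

10.97 years

Logistic growth is fastest at N = K/2 = 5200.
A = (K − N₀)/N₀ = 17.342. Set K/(1 + A·e^(−rt)) = K/2 → A·e^(−rt) = 1.
e^(−0.26t) = 1/17.342 = 0.057663, so t = ln(17.342)/0.26 = 2.8531/0.26 = 10.974.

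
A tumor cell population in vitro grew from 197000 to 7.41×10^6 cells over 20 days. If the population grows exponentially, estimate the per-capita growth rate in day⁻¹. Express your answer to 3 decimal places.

From N(t) = N₀·e^(rt): e^(r·20) = 7.41×10^6/197000 = 37.614.
r·20 = ln(37.614) = 3.6274, so r = 3.6274/20 = 0.18137.

0.181 per day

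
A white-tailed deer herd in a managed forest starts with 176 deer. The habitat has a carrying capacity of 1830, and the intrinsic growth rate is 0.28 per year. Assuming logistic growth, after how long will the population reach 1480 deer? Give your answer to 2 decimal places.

13.15 years

A = (K − N₀)/N₀ = (1830 − 176)/176 = 9.3977.
Solve 1830/(1 + 9.3977·e^(−0.28t)) = 1480: 1 + 9.3977·e^(−0.28t) = 1.2365, so e^(−0.28t) = 0.0251642.
−0.28·t = ln(0.0251642) = -3.6823, so t = 3.6823/0.28 = 13.151.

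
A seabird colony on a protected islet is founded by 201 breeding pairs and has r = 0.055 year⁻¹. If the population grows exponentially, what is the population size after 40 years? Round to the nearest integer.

N(t) = N₀·e^(rt) = 201 × e^(0.055×40) = 201 × e^2.2.
e^2.2 ≈ 9.025, so N ≈ 201 × 9.025 = 1814.03.

1814 breeding pairs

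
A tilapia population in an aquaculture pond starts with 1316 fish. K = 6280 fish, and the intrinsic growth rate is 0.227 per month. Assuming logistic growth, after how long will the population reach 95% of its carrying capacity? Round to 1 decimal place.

18.8 months

A = (K − N₀)/N₀ = (6280 − 1316)/1316 = 3.772.
Solve 6280/(1 + 3.772·e^(−0.227t)) = 5966: 1 + 3.772·e^(−0.227t) = 1.0526, so e^(−0.227t) = 0.0139531.
−0.227·t = ln(0.0139531) = -4.2721, so t = 4.2721/0.227 = 18.82.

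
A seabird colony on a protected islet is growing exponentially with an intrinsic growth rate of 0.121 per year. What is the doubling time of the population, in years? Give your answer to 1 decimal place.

5.7 years

Doubling time t_d = ln(2)/r = 0.6931/0.121 = 5.7285.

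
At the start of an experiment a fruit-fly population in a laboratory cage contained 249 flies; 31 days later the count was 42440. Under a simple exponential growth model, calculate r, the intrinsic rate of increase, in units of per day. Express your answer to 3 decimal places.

0.166 per day

From N(t) = N₀·e^(rt): e^(r·31) = 42440/249 = 170.44.
r·31 = ln(170.44) = 5.1384, so r = 5.1384/31 = 0.16575.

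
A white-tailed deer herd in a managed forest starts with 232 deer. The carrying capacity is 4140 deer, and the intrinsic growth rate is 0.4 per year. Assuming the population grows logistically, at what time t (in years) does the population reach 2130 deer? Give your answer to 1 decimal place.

7.2 years

A = (K − N₀)/N₀ = (4140 − 232)/232 = 16.845.
Solve 4140/(1 + 16.845·e^(−0.4t)) = 2130: 1 + 16.845·e^(−0.4t) = 1.9437, so e^(−0.4t) = 0.0560209.
−0.4·t = ln(0.0560209) = -2.882, so t = 2.882/0.4 = 7.2051.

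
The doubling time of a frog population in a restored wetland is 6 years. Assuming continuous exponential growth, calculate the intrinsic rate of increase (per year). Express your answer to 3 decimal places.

r = ln(2)/t_d = 0.6931/6 = 0.11552.

0.116 per year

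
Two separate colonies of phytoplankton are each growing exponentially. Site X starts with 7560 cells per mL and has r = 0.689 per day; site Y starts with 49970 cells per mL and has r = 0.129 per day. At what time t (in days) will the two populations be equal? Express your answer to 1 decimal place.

Set 7560·e^(0.689t) = 49970·e^(0.129t).
e^((0.689 − 0.129)t) = 49970/7560 → e^(0.56·t) = 6.6098.
0.56·t = ln(6.6098) = 1.8886, so t = 1.8886/0.56 = 3.3724.

3.4 days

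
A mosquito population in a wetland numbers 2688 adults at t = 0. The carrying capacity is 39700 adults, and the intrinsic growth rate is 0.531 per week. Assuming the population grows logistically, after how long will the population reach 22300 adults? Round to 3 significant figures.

5.41 weeks

A = (K − N₀)/N₀ = (39700 − 2688)/2688 = 13.769.
Solve 39700/(1 + 13.769·e^(−0.531t)) = 22300: 1 + 13.769·e^(−0.531t) = 1.7803, so e^(−0.531t) = 0.0566671.
−0.531·t = ln(0.0566671) = -2.8706, so t = 2.8706/0.531 = 5.406.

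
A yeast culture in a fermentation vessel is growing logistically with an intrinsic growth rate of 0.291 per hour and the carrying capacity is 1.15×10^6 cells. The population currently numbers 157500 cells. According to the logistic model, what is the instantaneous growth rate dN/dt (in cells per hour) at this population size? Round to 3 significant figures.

dN/dt = rN(1 − N/K) = 0.291 × 157500 × (1 − 157500/1.15×10^6).
1 − 157500/1.15×10^6 = 0.86304; dN/dt = 0.291 × 157500 × 0.86304 = 39555.

39600 cells per hour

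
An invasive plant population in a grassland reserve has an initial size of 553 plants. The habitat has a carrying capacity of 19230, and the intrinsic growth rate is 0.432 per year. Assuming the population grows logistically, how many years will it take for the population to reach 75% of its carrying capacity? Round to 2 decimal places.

A = (K − N₀)/N₀ = (19230 − 553)/553 = 33.774.
Solve 19230/(1 + 33.774·e^(−0.432t)) = 14422.5: 1 + 33.774·e^(−0.432t) = 1.3333, so e^(−0.432t) = 0.00986954.
−0.432·t = ln(0.00986954) = -4.6183, so t = 4.6183/0.432 = 10.691.

10.69 years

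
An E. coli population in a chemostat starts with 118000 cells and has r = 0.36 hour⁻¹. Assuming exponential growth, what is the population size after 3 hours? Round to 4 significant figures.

N(t) = N₀·e^(rt) = 118000 × e^(0.36×3) = 118000 × e^1.08.
e^1.08 ≈ 2.9447, so N ≈ 118000 × 2.9447 = 347472.

347500 cells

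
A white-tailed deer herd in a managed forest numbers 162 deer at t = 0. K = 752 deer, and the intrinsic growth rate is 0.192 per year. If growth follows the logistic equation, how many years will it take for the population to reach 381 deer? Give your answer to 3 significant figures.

6.87 years

A = (K − N₀)/N₀ = (752 − 162)/162 = 3.642.
Solve 752/(1 + 3.642·e^(−0.192t)) = 381: 1 + 3.642·e^(−0.192t) = 1.9738, so e^(−0.192t) = 0.26737.
−0.192·t = ln(0.26737) = -1.3191, so t = 1.3191/0.192 = 6.8704.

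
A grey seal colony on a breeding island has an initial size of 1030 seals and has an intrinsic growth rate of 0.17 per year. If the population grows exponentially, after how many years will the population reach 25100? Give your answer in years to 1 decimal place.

18.8 years

Set N₀·e^(rt) = 25100: e^(0.17·t) = 25100/1030 = 24.369.
0.17·t = ln(24.369) = 3.1933, so t = 3.1933/0.17 = 18.784.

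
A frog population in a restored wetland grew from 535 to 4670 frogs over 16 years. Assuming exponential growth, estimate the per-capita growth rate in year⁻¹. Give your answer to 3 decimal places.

0.135 per year

From N(t) = N₀·e^(rt): e^(r·16) = 4670/535 = 8.729.
r·16 = ln(8.729) = 2.1666, so r = 2.1666/16 = 0.13542.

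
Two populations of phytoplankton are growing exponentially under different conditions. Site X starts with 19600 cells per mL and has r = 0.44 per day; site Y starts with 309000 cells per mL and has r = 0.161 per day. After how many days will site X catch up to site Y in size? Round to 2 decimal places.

Set 19600·e^(0.44t) = 309000·e^(0.161t).
e^((0.44 − 0.161)t) = 309000/19600 → e^(0.279·t) = 15.765.
0.279·t = ln(15.765) = 2.7578, so t = 2.7578/0.279 = 9.8846.

9.88 days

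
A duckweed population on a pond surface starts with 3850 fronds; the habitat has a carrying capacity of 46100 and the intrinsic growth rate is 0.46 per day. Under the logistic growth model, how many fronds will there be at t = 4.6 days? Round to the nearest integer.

A = (K − N₀)/N₀ = (46100 − 3850)/3850 = 10.974.
N(t) = K/(1 + A·e^(−rt)) = 46100/(1 + 10.974×e^(−0.46×4.6)).
e^(−2.116) = 0.12051; denominator = 1 + 10.974×0.12051 = 2.3225.
N = 46100/2.3225 = 19849.2.

19849 fronds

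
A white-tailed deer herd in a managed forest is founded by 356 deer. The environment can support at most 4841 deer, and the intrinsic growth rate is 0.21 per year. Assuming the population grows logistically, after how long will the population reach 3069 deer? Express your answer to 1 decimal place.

14.7 years

A = (K − N₀)/N₀ = (4841 − 356)/356 = 12.598.
Solve 4841/(1 + 12.598·e^(−0.21t)) = 3069: 1 + 12.598·e^(−0.21t) = 1.5774, so e^(−0.21t) = 0.0458305.
−0.21·t = ln(0.0458305) = -3.0828, so t = 3.0828/0.21 = 14.68.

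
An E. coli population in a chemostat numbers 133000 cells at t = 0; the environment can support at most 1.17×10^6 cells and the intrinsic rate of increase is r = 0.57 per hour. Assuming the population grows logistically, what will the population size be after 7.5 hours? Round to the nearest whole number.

1055507 cells

A = (K − N₀)/N₀ = (1.17×10^6 − 133000)/133000 = 7.797.
N(t) = K/(1 + A·e^(−rt)) = 1.17×10^6/(1 + 7.797×e^(−0.57×7.5)).
e^(−4.275) = 0.013912; denominator = 1 + 7.797×0.013912 = 1.1085.
N = 1.17×10^6/1.1085 = 1.055507×10^6.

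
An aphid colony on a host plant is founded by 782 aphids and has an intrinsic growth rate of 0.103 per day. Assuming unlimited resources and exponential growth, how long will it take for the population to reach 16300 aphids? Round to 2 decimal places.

29.49 days

Set N₀·e^(rt) = 16300: e^(0.103·t) = 16300/782 = 20.844.
0.103·t = ln(20.844) = 3.0371, so t = 3.0371/0.103 = 29.486.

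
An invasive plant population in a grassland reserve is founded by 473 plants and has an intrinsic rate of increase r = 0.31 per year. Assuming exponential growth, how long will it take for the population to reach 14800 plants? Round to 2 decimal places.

Set N₀·e^(rt) = 14800: e^(0.31·t) = 14800/473 = 31.29.
0.31·t = ln(31.29) = 3.4433, so t = 3.4433/0.31 = 11.107.

11.11 years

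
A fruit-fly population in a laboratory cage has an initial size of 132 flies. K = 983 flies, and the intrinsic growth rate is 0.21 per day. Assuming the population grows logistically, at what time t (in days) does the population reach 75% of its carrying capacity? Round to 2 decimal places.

14.11 days

A = (K − N₀)/N₀ = (983 − 132)/132 = 6.447.
Solve 983/(1 + 6.447·e^(−0.21t)) = 737.25: 1 + 6.447·e^(−0.21t) = 1.3333, so e^(−0.21t) = 0.0517039.
−0.21·t = ln(0.0517039) = -2.9622, so t = 2.9622/0.21 = 14.106.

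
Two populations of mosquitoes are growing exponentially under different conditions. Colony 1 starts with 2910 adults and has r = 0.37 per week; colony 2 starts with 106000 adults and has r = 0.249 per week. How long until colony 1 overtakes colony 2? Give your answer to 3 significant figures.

29.7 weeks

Set 2910·e^(0.37t) = 106000·e^(0.249t).
e^((0.37 − 0.249)t) = 106000/2910 → e^(0.121·t) = 36.426.
0.121·t = ln(36.426) = 3.5953, so t = 3.5953/0.121 = 29.713.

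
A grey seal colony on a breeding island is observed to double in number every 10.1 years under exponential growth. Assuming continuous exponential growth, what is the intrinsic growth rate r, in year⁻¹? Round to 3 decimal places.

0.069 per year

r = ln(2)/t_d = 0.6931/10.1 = 0.068628.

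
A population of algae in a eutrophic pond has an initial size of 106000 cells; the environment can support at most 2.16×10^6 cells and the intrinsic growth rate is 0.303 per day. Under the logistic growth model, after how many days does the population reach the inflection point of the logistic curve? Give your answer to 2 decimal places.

9.78 days

Logistic growth is fastest at N = K/2 = 1.08×10^6.
A = (K − N₀)/N₀ = 19.377. Set K/(1 + A·e^(−rt)) = K/2 → A·e^(−rt) = 1.
e^(−0.303t) = 1/19.377 = 0.0516066, so t = ln(19.377)/0.303 = 2.9641/0.303 = 9.7825.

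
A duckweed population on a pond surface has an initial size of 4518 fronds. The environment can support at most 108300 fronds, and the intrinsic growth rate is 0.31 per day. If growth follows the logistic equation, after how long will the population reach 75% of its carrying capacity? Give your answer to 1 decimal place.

13.7 days

A = (K − N₀)/N₀ = (108300 − 4518)/4518 = 22.971.
Solve 108300/(1 + 22.971·e^(−0.31t)) = 81225: 1 + 22.971·e^(−0.31t) = 1.3333, so e^(−0.31t) = 0.0145112.
−0.31·t = ln(0.0145112) = -4.2328, so t = 4.2328/0.31 = 13.654.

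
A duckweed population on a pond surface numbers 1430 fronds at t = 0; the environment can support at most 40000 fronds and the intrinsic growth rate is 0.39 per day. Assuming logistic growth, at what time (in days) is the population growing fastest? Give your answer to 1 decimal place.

Logistic growth is fastest at N = K/2 = 20000.
A = (K − N₀)/N₀ = 26.972. Set K/(1 + A·e^(−rt)) = K/2 → A·e^(−rt) = 1.
e^(−0.39t) = 1/26.972 = 0.0370754, so t = ln(26.972)/0.39 = 3.2948/0.39 = 8.4482.

8.4 days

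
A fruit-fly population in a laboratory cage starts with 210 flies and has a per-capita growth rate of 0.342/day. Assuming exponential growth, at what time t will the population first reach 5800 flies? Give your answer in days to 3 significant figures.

9.70 days

Set N₀·e^(rt) = 5800: e^(0.342·t) = 5800/210 = 27.619.
0.342·t = ln(27.619) = 3.3185, so t = 3.3185/0.342 = 9.7032.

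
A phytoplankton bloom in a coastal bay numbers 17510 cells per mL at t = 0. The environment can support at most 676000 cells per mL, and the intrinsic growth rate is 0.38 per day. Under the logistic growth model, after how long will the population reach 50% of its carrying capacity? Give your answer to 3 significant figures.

9.55 days

A = (K − N₀)/N₀ = (676000 − 17510)/17510 = 37.607.
Solve 676000/(1 + 37.607·e^(−0.38t)) = 338000: 1 + 37.607·e^(−0.38t) = 2, so e^(−0.38t) = 0.0265911.
−0.38·t = ln(0.0265911) = -3.6272, so t = 3.6272/0.38 = 9.5452.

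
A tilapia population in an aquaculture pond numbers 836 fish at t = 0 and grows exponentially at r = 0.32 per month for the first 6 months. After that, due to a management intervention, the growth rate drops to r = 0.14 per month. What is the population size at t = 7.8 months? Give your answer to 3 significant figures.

7340 fish

Phase 1: N(6) = 836·e^(0.32×6) = 836·e^1.92 = 5702.32.
Phase 2 runs for 7.8 − 6 = 1.8 months at r = 0.14.
N(7.8) = 5702.32·e^(0.14×1.8) = 5702.32·e^0.252 = 7336.58.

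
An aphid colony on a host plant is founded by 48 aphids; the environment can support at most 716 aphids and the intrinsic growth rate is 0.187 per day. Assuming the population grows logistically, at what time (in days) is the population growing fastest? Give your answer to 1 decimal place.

Logistic growth is fastest at N = K/2 = 358.
A = (K − N₀)/N₀ = 13.917. Set K/(1 + A·e^(−rt)) = K/2 → A·e^(−rt) = 1.
e^(−0.187t) = 1/13.917 = 0.0718563, so t = ln(13.917)/0.187 = 2.6331/0.187 = 14.081.

14.1 days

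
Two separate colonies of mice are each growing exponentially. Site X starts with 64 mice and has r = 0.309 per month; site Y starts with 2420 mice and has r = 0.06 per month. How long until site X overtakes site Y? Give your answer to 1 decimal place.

Set 64·e^(0.309t) = 2420·e^(0.06t).
e^((0.309 − 0.06)t) = 2420/64 → e^(0.249·t) = 37.812.
0.249·t = ln(37.812) = 3.6326, so t = 3.6326/0.249 = 14.589.

14.6 months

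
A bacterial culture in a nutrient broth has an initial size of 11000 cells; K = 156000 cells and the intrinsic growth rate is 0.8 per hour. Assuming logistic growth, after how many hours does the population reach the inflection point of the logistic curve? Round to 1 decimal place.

3.2 hours

Logistic growth is fastest at N = K/2 = 78000.
A = (K − N₀)/N₀ = 13.182. Set K/(1 + A·e^(−rt)) = K/2 → A·e^(−rt) = 1.
e^(−0.8t) = 1/13.182 = 0.0758621, so t = ln(13.182)/0.8 = 2.5788/0.8 = 3.2235.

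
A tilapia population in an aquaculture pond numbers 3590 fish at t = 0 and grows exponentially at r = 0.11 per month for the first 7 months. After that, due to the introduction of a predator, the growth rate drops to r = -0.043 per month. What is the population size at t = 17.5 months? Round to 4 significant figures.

Phase 1: N(7) = 3590·e^(0.11×7) = 3590·e^0.77 = 7753.56.
Phase 2 runs for 17.5 − 7 = 10.5 months at r = -0.043.
N(17.5) = 7753.56·e^(-0.043×10.5) = 7753.56·e^-0.4515 = 4936.48.

4936 fish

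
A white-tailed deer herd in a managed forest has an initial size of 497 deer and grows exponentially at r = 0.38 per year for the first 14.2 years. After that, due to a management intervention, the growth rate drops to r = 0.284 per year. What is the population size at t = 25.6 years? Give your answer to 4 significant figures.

Phase 1: N(14.2) = 497·e^(0.38×14.2) = 497·e^5.396 = 109600.
Phase 2 runs for 25.6 − 14.2 = 11.4 years at r = 0.284.
N(25.6) = 109600·e^(0.284×11.4) = 109600·e^3.238 = 2.79178×10^6.

2792000 deer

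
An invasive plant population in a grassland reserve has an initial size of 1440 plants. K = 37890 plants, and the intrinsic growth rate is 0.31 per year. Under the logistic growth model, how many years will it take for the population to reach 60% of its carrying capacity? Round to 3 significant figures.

A = (K − N₀)/N₀ = (37890 − 1440)/1440 = 25.312.
Solve 37890/(1 + 25.312·e^(−0.31t)) = 22734: 1 + 25.312·e^(−0.31t) = 1.6667, so e^(−0.31t) = 0.0263374.
−0.31·t = ln(0.0263374) = -3.6368, so t = 3.6368/0.31 = 11.731.

11.7 years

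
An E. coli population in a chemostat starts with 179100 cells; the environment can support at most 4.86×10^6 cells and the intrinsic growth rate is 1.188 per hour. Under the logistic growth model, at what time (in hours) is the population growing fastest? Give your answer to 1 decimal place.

Logistic growth is fastest at N = K/2 = 2.43×10^6.
A = (K − N₀)/N₀ = 26.136. Set K/(1 + A·e^(−rt)) = K/2 → A·e^(−rt) = 1.
e^(−1.188t) = 1/26.136 = 0.0382619, so t = ln(26.136)/1.188 = 3.2633/1.188 = 2.7469.

2.7 hours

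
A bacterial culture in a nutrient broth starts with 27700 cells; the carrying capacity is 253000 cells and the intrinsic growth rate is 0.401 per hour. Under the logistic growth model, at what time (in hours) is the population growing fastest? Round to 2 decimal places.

Logistic growth is fastest at N = K/2 = 126500.
A = (K − N₀)/N₀ = 8.1336. Set K/(1 + A·e^(−rt)) = K/2 → A·e^(−rt) = 1.
e^(−0.401t) = 1/8.1336 = 0.122947, so t = ln(8.1336)/0.401 = 2.096/0.401 = 5.2269.

5.23 hours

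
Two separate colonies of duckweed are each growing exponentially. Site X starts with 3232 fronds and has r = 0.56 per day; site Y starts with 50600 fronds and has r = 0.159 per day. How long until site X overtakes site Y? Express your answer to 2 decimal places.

Set 3232·e^(0.56t) = 50600·e^(0.159t).
e^((0.56 − 0.159)t) = 50600/3232 → e^(0.401·t) = 15.656.
0.401·t = ln(15.656) = 2.7509, so t = 2.7509/0.401 = 6.86.

6.86 days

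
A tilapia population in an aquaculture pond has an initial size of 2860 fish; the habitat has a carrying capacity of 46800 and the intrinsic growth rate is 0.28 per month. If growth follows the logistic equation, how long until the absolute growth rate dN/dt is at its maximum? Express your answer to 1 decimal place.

9.8 months

Logistic growth is fastest at N = K/2 = 23400.
A = (K − N₀)/N₀ = 15.364. Set K/(1 + A·e^(−rt)) = K/2 → A·e^(−rt) = 1.
e^(−0.28t) = 1/15.364 = 0.0650888, so t = ln(15.364)/0.28 = 2.732/0.28 = 9.7572.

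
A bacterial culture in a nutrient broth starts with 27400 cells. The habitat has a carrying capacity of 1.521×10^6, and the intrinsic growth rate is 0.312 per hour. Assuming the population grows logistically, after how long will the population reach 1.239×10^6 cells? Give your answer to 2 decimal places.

17.56 hours

A = (K − N₀)/N₀ = (1.521×10^6 − 27400)/27400 = 54.511.
Solve 1.521×10^6/(1 + 54.511·e^(−0.312t)) = 1.239×10^6: 1 + 54.511·e^(−0.312t) = 1.2276, so e^(−0.312t) = 0.00417536.
−0.312·t = ln(0.00417536) = -5.4786, so t = 5.4786/0.312 = 17.559.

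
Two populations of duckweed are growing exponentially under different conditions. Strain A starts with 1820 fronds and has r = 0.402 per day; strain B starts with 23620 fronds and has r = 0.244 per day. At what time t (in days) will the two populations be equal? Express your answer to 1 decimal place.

Set 1820·e^(0.402t) = 23620·e^(0.244t).
e^((0.402 − 0.244)t) = 23620/1820 → e^(0.158·t) = 12.978.
0.158·t = ln(12.978) = 2.5633, so t = 2.5633/0.158 = 16.223.

16.2 days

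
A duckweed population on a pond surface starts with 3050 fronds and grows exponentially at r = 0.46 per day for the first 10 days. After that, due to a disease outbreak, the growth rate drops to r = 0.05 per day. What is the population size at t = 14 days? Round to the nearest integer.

Phase 1: N(10) = 3050·e^(0.46×10) = 3050·e^4.6 = 303427.
Phase 2 runs for 14 − 10 = 4 days at r = 0.05.
N(14) = 303427·e^(0.05×4) = 303427·e^0.2 = 370607.

370607 fronds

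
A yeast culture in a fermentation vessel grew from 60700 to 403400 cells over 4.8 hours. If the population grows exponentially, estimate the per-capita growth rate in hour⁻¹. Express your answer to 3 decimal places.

0.395 per hour

From N(t) = N₀·e^(rt): e^(r·4.8) = 403400/60700 = 6.6458.
r·4.8 = ln(6.6458) = 1.894, so r = 1.894/4.8 = 0.39458.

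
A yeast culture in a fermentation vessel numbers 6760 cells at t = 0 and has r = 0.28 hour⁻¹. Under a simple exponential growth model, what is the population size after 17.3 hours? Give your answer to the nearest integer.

858359 cells

N(t) = N₀·e^(rt) = 6760 × e^(0.28×17.3) = 6760 × e^4.844.
e^4.844 ≈ 126.98, so N ≈ 6760 × 126.98 = 858359.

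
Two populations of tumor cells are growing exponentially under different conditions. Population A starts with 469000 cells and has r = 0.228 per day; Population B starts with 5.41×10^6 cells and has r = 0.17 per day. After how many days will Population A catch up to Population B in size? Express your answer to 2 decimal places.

Set 469000·e^(0.228t) = 5.41×10^6·e^(0.17t).
e^((0.228 − 0.17)t) = 5.41×10^6/469000 → e^(0.058·t) = 11.535.
0.058·t = ln(11.535) = 2.4454, so t = 2.4454/0.058 = 42.162.

42.16 days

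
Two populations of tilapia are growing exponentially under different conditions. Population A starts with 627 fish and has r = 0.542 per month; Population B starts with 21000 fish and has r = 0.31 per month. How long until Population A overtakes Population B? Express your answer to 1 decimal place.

15.1 months

Set 627·e^(0.542t) = 21000·e^(0.31t).
e^((0.542 − 0.31)t) = 21000/627 → e^(0.232·t) = 33.493.
0.232·t = ln(33.493) = 3.5113, so t = 3.5113/0.232 = 15.135.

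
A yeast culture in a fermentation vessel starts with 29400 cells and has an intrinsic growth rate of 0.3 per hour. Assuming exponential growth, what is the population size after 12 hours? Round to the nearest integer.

N(t) = N₀·e^(rt) = 29400 × e^(0.3×12) = 29400 × e^3.6.
e^3.6 ≈ 36.598, so N ≈ 29400 × 36.598 = 1.075988×10^6.

1075988 cells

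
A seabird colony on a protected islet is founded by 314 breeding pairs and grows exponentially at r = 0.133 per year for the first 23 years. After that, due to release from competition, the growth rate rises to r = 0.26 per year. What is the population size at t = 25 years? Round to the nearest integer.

11253 breeding pairs

Phase 1: N(23) = 314·e^(0.133×23) = 314·e^3.059 = 6690.16.
Phase 2 runs for 25 − 23 = 2 years at r = 0.26.
N(25) = 6690.16·e^(0.26×2) = 6690.16·e^0.52 = 11253.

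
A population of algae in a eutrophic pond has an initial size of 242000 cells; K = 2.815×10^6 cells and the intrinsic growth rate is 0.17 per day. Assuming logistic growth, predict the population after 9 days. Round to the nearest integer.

A = (K − N₀)/N₀ = (2.815×10^6 − 242000)/242000 = 10.632.
N(t) = K/(1 + A·e^(−rt)) = 2.815×10^6/(1 + 10.632×e^(−0.17×9)).
e^(−1.53) = 0.21654; denominator = 1 + 10.632×0.21654 = 3.3023.
N = 2.815×10^6/3.3023 = 852447.

852447 cells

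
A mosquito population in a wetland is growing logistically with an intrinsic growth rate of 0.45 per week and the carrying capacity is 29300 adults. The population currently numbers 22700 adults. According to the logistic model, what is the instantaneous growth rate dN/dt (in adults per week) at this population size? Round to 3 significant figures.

dN/dt = rN(1 − N/K) = 0.45 × 22700 × (1 − 22700/29300).
1 − 22700/29300 = 0.22526; dN/dt = 0.45 × 22700 × 0.22526 = 2301.

2300 adults per week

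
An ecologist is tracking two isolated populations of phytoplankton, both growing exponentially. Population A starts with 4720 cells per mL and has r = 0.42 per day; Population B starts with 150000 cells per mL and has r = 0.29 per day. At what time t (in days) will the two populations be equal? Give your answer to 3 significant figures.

Set 4720·e^(0.42t) = 150000·e^(0.29t).
e^((0.42 − 0.29)t) = 150000/4720 → e^(0.13·t) = 31.78.
0.13·t = ln(31.78) = 3.4588, so t = 3.4588/0.13 = 26.606.

26.6 days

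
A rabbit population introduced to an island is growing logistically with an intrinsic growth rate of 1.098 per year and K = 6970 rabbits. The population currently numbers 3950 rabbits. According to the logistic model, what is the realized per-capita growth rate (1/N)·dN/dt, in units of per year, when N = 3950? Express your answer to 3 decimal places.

0.476 per year

(1/N)·dN/dt = r(1 − N/K) = 1.098 × (1 − 3950/6970).
= 1.098 × 0.43329 = 0.47575.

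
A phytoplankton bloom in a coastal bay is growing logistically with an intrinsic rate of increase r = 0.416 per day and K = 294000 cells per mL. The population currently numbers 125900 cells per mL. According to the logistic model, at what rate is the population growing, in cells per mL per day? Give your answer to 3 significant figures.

29900 cells per mL per day

dN/dt = rN(1 − N/K) = 0.416 × 125900 × (1 − 125900/294000).
1 − 125900/294000 = 0.57177; dN/dt = 0.416 × 125900 × 0.57177 = 29946.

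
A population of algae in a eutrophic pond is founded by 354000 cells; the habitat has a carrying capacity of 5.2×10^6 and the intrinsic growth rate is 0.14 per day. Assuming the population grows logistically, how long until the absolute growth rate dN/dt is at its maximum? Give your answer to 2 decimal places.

Logistic growth is fastest at N = K/2 = 2.6×10^6.
A = (K − N₀)/N₀ = 13.689. Set K/(1 + A·e^(−rt)) = K/2 → A·e^(−rt) = 1.
e^(−0.14t) = 1/13.689 = 0.0730499, so t = ln(13.689)/0.14 = 2.6166/0.14 = 18.69.

18.69 days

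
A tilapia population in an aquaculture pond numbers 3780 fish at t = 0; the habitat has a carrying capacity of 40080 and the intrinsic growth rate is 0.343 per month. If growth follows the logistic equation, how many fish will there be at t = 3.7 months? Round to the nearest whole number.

10834 fish

A = (K − N₀)/N₀ = (40080 − 3780)/3780 = 9.6032.
N(t) = K/(1 + A·e^(−rt)) = 40080/(1 + 9.6032×e^(−0.343×3.7)).
e^(−1.269) = 0.28108; denominator = 1 + 9.6032×0.28108 = 3.6993.
N = 40080/3.6993 = 10834.5.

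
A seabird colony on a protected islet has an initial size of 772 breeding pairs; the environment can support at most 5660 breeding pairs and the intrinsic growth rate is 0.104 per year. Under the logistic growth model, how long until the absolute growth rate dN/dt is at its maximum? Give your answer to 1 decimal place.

Logistic growth is fastest at N = K/2 = 2830.
A = (K − N₀)/N₀ = 6.3316. Set K/(1 + A·e^(−rt)) = K/2 → A·e^(−rt) = 1.
e^(−0.104t) = 1/6.3316 = 0.157938, so t = ln(6.3316)/0.104 = 1.8456/0.104 = 17.746.

17.7 years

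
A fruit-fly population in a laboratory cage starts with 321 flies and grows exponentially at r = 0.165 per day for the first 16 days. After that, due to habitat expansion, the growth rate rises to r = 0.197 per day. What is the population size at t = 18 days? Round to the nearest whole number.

6670 flies

Phase 1: N(16) = 321·e^(0.165×16) = 321·e^2.64 = 4498.24.
Phase 2 runs for 18 − 16 = 2 days at r = 0.197.
N(18) = 4498.24·e^(0.197×2) = 4498.24·e^0.394 = 6670.44.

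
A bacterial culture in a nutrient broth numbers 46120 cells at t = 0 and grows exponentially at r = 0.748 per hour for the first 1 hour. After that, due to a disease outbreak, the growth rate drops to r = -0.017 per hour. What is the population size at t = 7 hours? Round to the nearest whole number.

Phase 1: N(1) = 46120·e^(0.748×1) = 46120·e^0.748 = 97441.
Phase 2 runs for 7 − 1 = 6 hours at r = -0.017.
N(7) = 97441·e^(-0.017×6) = 97441·e^-0.102 = 87992.1.

87992 cells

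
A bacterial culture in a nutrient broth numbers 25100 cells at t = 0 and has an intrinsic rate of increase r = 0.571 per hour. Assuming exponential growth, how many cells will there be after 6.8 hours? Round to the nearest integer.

N(t) = N₀·e^(rt) = 25100 × e^(0.571×6.8) = 25100 × e^3.883.
e^3.883 ≈ 48.56, so N ≈ 25100 × 48.56 = 1.218856×10^6.

1218856 cells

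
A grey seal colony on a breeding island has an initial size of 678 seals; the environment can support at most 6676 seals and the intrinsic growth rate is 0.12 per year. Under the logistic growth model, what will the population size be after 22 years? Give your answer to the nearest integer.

4092 seals

A = (K − N₀)/N₀ = (6676 − 678)/678 = 8.8466.
N(t) = K/(1 + A·e^(−rt)) = 6676/(1 + 8.8466×e^(−0.12×22)).
e^(−2.64) = 0.071361; denominator = 1 + 8.8466×0.071361 = 1.6313.
N = 6676/1.6313 = 4092.43.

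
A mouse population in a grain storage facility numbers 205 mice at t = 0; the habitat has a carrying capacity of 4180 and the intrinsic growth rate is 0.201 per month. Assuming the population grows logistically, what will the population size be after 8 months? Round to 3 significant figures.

A = (K − N₀)/N₀ = (4180 − 205)/205 = 19.39.
N(t) = K/(1 + A·e^(−rt)) = 4180/(1 + 19.39×e^(−0.201×8)).
e^(−1.608) = 0.20029; denominator = 1 + 19.39×0.20029 = 4.8836.
N = 4180/4.8836 = 855.921.

856 mice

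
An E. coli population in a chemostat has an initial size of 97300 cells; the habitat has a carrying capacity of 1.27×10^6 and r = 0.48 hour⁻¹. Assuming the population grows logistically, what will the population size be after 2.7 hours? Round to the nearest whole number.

295498 cells

A = (K − N₀)/N₀ = (1.27×10^6 − 97300)/97300 = 12.052.
N(t) = K/(1 + A·e^(−rt)) = 1.27×10^6/(1 + 12.052×e^(−0.48×2.7)).
e^(−1.296) = 0.27362; denominator = 1 + 12.052×0.27362 = 4.2978.
N = 1.27×10^6/4.2978 = 295498.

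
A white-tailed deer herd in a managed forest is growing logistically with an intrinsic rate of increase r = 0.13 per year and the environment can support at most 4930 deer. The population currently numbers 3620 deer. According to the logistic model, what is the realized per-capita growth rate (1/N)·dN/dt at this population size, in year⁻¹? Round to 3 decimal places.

0.035 per year

(1/N)·dN/dt = r(1 − N/K) = 0.13 × (1 − 3620/4930).
= 0.13 × 0.26572 = 0.034544.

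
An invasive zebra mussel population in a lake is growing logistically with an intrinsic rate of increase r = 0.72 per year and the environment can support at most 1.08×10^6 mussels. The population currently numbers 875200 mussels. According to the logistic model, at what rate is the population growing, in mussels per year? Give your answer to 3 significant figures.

dN/dt = rN(1 − N/K) = 0.72 × 875200 × (1 − 875200/1.08×10^6).
1 − 875200/1.08×10^6 = 0.18963; dN/dt = 0.72 × 875200 × 0.18963 = 1.19494×10^5.

119000 mussels per year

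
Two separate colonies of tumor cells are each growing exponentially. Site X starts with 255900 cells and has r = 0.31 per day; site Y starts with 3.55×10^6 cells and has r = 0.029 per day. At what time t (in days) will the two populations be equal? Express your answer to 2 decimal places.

9.36 days

Set 255900·e^(0.31t) = 3.55×10^6·e^(0.029t).
e^((0.31 − 0.029)t) = 3.55×10^6/255900 → e^(0.281·t) = 13.873.
0.281·t = ln(13.873) = 2.6299, so t = 2.6299/0.281 = 9.3591.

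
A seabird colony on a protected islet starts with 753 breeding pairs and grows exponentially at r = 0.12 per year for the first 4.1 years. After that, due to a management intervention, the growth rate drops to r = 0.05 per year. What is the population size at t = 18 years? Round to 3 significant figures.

Phase 1: N(4.1) = 753·e^(0.12×4.1) = 753·e^0.492 = 1231.59.
Phase 2 runs for 18 − 4.1 = 13.9 years at r = 0.05.
N(18) = 1231.59·e^(0.05×13.9) = 1231.59·e^0.695 = 2467.76.

2470 breeding pairs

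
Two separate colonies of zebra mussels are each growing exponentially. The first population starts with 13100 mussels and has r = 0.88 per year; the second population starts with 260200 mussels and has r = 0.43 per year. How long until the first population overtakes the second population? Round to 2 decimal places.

6.64 years

Set 13100·e^(0.88t) = 260200·e^(0.43t).
e^((0.88 − 0.43)t) = 260200/13100 → e^(0.45·t) = 19.863.
0.45·t = ln(19.863) = 2.9888, so t = 2.9888/0.45 = 6.6419.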